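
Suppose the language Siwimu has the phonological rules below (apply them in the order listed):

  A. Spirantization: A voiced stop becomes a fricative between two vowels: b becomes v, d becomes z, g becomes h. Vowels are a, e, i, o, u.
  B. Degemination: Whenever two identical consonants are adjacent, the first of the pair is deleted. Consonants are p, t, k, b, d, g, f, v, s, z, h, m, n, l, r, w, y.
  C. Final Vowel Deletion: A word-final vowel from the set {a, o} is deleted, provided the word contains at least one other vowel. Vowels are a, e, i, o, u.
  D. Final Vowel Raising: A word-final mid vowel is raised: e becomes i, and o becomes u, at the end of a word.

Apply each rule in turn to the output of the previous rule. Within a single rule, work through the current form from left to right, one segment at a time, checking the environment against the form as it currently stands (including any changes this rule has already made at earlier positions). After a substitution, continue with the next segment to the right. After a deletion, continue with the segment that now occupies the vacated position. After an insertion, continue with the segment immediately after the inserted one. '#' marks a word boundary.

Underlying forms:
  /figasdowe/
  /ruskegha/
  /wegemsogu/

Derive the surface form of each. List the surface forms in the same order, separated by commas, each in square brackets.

/figasdowe/:
  A Spirantization: [figasdowe] → [fihasdowe]
  B Degemination: no change — [fihasdowe]
  C Final Vowel Deletion: no change — [fihasdowe]
  D Final Vowel Raising: [fihasdowe] → [fihasdowi]
/ruskegha/:
  A Spirantization: no change — [ruskegha]
  B Degemination: no change — [ruskegha]
  C Final Vowel Deletion: [ruskegha] → [ruskegh]
  D Final Vowel Raising: no change — [ruskegh]
/wegemsogu/:
  A Spirantization: [wegemsogu] → [wehemsohu]
  B Degemination: no change — [wehemsohu]
  C Final Vowel Deletion: no change — [wehemsohu]
  D Final Vowel Raising: no change — [wehemsohu]

[fihasdowi], [ruskegh], [wehemsohu]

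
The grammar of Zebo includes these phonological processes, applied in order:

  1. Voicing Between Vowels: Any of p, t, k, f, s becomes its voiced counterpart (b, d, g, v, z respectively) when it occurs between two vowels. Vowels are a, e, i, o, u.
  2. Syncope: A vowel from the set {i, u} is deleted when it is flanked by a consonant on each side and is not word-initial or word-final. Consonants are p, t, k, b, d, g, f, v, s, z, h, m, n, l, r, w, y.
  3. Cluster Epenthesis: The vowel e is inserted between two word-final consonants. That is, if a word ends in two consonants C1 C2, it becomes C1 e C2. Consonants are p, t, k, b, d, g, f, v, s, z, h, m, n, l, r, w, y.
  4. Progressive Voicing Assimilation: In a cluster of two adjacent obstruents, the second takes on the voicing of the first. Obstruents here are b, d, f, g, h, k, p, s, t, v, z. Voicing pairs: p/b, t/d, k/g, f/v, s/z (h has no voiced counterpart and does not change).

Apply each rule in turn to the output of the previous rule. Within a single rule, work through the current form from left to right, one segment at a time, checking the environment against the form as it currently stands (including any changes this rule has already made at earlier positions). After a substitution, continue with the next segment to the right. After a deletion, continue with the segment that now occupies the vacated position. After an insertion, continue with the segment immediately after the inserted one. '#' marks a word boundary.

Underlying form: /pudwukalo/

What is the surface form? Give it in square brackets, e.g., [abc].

[ptwgalo]

1 Voicing Between Vowels: [pudwukalo] → [pudwugalo]
2 Syncope: [pudwugalo] → [pdwgalo]
3 Cluster Epenthesis: no change — [pdwgalo]
4 Progressive Voicing Assimilation: [pdwgalo] → [ptwgalo]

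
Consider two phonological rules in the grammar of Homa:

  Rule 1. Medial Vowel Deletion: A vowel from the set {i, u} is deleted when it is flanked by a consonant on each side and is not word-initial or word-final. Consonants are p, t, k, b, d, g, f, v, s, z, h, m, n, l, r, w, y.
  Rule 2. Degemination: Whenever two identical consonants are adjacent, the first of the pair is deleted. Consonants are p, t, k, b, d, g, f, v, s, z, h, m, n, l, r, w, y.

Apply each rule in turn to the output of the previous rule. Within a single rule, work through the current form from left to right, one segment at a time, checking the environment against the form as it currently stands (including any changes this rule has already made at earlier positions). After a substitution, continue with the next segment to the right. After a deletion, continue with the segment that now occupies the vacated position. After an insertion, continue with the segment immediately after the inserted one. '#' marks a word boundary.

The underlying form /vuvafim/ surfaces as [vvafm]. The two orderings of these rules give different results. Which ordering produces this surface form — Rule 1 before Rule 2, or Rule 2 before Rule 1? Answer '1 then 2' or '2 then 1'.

Order 1 then 2:
  1 Medial Vowel Deletion: [vuvafim] → [vvafm]
  2 Degemination: [vvafm] → [vafm]
  result: [vafm]
Order 2 then 1:
  2 Degemination: no change — [vuvafim]
  1 Medial Vowel Deletion: [vuvafim] → [vvafm]
  result: [vvafm]

2 then 1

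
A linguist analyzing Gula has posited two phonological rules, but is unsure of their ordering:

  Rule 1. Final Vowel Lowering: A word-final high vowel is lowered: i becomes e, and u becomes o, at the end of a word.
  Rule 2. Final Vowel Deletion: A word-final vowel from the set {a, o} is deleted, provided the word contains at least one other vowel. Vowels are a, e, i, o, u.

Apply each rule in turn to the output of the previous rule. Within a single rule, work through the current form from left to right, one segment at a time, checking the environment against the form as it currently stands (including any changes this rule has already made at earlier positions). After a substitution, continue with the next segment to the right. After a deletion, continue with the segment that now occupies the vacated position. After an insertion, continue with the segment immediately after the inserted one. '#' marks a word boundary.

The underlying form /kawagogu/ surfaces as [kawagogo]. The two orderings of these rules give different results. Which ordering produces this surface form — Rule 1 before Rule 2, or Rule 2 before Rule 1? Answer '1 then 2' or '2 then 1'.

2 then 1

Order 1 then 2:
  1 Final Vowel Lowering: [kawagogu] → [kawagogo]
  2 Final Vowel Deletion: [kawagogo] → [kawagog]
  result: [kawagog]
Order 2 then 1:
  2 Final Vowel Deletion: no change — [kawagogu]
  1 Final Vowel Lowering: [kawagogu] → [kawagogo]
  result: [kawagogo]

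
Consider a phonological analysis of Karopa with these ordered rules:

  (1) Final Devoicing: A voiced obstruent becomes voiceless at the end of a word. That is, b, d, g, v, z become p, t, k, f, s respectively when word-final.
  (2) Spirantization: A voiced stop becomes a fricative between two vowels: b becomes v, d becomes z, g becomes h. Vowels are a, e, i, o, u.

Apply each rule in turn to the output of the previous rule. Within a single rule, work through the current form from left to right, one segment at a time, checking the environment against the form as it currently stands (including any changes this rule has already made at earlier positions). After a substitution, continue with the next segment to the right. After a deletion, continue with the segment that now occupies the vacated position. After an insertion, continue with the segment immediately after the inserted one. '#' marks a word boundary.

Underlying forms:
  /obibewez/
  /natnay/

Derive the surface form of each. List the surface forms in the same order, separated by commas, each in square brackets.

[ovivewes], [natnay]

/obibewez/:
  (1) Final Devoicing: [obibewez] → [obibewes]
  (2) Spirantization: [obibewes] → [ovivewes]
/natnay/:
  (1) Final Devoicing: no change — [natnay]
  (2) Spirantization: no change — [natnay]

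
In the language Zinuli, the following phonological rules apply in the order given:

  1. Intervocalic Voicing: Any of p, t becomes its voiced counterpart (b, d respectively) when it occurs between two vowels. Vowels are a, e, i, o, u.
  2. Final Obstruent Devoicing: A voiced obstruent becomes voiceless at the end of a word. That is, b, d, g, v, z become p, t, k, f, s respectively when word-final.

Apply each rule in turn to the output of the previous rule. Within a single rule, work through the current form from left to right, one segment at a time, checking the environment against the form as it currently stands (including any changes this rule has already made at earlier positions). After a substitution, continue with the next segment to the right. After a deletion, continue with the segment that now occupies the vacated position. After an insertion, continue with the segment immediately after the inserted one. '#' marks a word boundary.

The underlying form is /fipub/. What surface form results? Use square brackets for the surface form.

1 Intervocalic Voicing: [fipub] → [fibub]
2 Final Obstruent Devoicing: [fibub] → [fibup]

[fibup]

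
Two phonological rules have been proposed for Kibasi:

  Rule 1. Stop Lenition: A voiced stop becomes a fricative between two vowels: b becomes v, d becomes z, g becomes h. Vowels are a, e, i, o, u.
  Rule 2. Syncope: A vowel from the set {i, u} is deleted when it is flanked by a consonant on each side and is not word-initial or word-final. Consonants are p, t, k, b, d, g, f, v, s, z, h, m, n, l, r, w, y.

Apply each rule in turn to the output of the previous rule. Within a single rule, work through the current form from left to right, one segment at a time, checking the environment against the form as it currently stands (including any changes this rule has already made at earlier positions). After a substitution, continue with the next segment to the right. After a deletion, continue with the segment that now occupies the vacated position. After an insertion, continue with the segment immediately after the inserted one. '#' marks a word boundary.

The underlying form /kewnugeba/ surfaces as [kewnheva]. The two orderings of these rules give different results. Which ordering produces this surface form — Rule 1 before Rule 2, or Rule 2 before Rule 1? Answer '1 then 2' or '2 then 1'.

Order 1 then 2:
  1 Stop Lenition: [kewnugeba] → [kewnuheva]
  2 Syncope: [kewnuheva] → [kewnheva]
  result: [kewnheva]
Order 2 then 1:
  2 Syncope: [kewnugeba] → [kewngeba]
  1 Stop Lenition: [kewngeba] → [kewngeva]
  result: [kewngeva]

1 then 2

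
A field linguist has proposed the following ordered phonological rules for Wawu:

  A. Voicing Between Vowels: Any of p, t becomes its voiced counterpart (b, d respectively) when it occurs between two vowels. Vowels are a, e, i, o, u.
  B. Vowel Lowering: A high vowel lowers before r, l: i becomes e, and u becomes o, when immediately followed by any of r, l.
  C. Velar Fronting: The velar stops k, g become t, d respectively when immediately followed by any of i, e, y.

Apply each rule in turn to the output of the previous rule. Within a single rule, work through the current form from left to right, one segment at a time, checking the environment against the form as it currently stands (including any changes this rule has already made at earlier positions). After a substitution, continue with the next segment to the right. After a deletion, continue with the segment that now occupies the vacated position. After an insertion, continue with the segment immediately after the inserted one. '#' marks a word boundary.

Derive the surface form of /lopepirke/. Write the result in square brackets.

A Voicing Between Vowels: [lopepirke] → [lobebirke]
B Vowel Lowering: [lobebirke] → [lobeberke]
C Velar Fronting: [lobeberke] → [lobeberte]

[lobeberte]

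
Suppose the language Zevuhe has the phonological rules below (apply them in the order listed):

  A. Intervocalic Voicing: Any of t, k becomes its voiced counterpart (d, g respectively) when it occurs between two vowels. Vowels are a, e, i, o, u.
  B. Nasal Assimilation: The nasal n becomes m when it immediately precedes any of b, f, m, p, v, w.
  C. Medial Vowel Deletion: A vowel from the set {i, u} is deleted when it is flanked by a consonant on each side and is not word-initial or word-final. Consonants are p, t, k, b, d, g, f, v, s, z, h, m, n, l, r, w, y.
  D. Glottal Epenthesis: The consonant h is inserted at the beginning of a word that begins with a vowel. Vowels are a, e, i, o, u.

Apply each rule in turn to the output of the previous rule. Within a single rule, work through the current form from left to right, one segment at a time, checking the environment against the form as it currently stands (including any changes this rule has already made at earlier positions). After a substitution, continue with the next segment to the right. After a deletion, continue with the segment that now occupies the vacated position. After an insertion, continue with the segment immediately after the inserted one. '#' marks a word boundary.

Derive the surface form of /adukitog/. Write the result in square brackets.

[hadgdog]

A Intervocalic Voicing: [adukitog] → [adugidog]
B Nasal Assimilation: no change — [adugidog]
C Medial Vowel Deletion: [adugidog] → [adgdog]
D Glottal Epenthesis: [adgdog] → [hadgdog]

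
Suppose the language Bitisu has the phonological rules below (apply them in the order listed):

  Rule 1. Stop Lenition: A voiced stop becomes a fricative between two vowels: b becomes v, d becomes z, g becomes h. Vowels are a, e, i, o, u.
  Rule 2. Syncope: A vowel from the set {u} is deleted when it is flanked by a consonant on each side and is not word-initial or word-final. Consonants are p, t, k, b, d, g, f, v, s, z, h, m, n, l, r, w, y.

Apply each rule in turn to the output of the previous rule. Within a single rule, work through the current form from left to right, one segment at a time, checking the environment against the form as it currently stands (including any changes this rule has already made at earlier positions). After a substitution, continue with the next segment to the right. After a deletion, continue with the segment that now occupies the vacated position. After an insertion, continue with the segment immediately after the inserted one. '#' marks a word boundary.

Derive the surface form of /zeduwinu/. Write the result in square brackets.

Rule 1 Stop Lenition: [zeduwinu] → [zezuwinu]
Rule 2 Syncope: [zezuwinu] → [zezwinu]

[zezwinu]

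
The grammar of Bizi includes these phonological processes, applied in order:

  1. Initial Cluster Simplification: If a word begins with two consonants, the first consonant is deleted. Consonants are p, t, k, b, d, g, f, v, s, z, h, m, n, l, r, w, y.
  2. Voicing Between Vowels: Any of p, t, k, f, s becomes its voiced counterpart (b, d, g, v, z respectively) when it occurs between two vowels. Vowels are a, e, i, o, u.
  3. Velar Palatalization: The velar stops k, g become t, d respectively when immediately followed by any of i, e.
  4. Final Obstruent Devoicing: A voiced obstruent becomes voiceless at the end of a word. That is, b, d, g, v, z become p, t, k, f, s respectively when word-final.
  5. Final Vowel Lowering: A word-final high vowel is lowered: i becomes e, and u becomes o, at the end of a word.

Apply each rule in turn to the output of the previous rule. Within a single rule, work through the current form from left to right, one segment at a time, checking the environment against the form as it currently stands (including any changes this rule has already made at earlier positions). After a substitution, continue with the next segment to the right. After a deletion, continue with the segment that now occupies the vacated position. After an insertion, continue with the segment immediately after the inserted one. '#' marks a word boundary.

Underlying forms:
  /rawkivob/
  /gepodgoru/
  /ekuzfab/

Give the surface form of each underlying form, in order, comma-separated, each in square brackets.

[rawtivop], [debodgoro], [eguzfap]

/rawkivob/:
  1 Initial Cluster Simplification: no change — [rawkivob]
  2 Voicing Between Vowels: no change — [rawkivob]
  3 Velar Palatalization: [rawkivob] → [rawtivob]
  4 Final Obstruent Devoicing: [rawtivob] → [rawtivop]
  5 Final Vowel Lowering: no change — [rawtivop]
/gepodgoru/:
  1 Initial Cluster Simplification: no change — [gepodgoru]
  2 Voicing Between Vowels: [gepodgoru] → [gebodgoru]
  3 Velar Palatalization: [gebodgoru] → [debodgoru]
  4 Final Obstruent Devoicing: no change — [debodgoru]
  5 Final Vowel Lowering: [debodgoru] → [debodgoro]
/ekuzfab/:
  1 Initial Cluster Simplification: no change — [ekuzfab]
  2 Voicing Between Vowels: [ekuzfab] → [eguzfab]
  3 Velar Palatalization: no change — [eguzfab]
  4 Final Obstruent Devoicing: [eguzfab] → [eguzfap]
  5 Final Vowel Lowering: no change — [eguzfap]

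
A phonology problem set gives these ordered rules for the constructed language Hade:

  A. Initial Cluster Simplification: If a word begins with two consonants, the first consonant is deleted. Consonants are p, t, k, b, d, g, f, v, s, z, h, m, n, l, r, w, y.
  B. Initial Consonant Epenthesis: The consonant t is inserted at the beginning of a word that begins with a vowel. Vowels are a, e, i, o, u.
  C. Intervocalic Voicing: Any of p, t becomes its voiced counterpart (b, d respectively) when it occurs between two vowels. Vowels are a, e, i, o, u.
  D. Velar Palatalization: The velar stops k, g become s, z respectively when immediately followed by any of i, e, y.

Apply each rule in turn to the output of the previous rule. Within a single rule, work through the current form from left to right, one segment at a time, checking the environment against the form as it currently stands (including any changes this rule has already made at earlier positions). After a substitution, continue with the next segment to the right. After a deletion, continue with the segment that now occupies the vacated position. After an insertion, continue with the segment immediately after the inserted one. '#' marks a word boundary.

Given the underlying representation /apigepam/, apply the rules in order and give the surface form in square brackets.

[tabizebam]

A Initial Cluster Simplification: no change — [apigepam]
B Initial Consonant Epenthesis: [apigepam] → [tapigepam]
C Intervocalic Voicing: [tapigepam] → [tabigebam]
D Velar Palatalization: [tabigebam] → [tabizebam]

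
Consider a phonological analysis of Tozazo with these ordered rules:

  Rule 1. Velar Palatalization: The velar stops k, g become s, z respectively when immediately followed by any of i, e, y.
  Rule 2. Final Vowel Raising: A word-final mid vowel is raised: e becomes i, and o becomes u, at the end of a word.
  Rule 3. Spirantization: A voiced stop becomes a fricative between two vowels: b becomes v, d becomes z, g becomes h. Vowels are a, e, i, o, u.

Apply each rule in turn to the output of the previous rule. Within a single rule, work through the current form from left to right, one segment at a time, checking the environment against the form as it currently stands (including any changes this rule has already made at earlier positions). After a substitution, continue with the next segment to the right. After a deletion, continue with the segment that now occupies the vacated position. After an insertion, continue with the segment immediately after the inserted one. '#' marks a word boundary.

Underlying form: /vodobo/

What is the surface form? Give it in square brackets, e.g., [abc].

Rule 1 Velar Palatalization: no change — [vodobo]
Rule 2 Final Vowel Raising: [vodobo] → [vodobu]
Rule 3 Spirantization: [vodobu] → [vozovu]

[vozovu]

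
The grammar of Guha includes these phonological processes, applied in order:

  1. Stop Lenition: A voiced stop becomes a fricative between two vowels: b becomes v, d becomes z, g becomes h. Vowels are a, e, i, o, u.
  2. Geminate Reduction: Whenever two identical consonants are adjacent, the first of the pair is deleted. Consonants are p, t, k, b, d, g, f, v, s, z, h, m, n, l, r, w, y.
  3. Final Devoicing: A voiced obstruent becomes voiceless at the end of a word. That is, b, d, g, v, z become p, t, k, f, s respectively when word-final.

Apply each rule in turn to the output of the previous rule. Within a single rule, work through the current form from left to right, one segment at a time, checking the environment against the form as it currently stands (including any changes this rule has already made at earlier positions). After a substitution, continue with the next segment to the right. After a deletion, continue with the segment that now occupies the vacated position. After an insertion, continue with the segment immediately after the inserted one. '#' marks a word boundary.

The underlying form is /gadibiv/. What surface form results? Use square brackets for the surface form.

1 Stop Lenition: [gadibiv] → [gaziviv]
2 Geminate Reduction: no change — [gaziviv]
3 Final Devoicing: [gaziviv] → [gazivif]

[gazivif]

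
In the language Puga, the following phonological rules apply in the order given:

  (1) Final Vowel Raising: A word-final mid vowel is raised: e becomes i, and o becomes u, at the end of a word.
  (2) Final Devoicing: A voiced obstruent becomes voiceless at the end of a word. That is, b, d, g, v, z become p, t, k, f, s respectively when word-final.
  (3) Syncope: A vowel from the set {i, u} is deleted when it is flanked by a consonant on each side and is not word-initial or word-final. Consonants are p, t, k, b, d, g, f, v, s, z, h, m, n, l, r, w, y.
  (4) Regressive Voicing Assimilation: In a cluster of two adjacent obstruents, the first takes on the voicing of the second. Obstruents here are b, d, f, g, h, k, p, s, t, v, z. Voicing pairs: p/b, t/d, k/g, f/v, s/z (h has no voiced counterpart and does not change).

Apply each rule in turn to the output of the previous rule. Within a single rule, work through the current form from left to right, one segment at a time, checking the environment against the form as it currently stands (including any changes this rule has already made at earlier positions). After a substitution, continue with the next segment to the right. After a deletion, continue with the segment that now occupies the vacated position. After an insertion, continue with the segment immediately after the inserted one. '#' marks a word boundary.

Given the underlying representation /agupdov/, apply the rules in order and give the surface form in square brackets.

(1) Final Vowel Raising: no change — [agupdov]
(2) Final Devoicing: [agupdov] → [agupdof]
(3) Syncope: [agupdof] → [agpdof]
(4) Regressive Voicing Assimilation: [agpdof] → [akbdof]

[akbdof]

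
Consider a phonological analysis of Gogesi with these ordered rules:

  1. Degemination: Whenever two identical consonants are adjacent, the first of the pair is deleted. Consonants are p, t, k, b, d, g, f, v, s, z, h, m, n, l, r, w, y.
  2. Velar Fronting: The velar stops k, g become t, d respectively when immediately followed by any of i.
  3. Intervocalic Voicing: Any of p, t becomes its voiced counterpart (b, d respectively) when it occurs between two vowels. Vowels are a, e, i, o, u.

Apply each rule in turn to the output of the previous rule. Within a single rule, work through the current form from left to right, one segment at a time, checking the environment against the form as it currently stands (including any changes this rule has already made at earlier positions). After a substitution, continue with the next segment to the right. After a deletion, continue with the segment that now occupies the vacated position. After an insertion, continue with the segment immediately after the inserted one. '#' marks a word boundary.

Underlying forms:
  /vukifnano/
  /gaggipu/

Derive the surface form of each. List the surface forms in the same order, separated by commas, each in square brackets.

/vukifnano/:
  1 Degemination: no change — [vukifnano]
  2 Velar Fronting: [vukifnano] → [vutifnano]
  3 Intervocalic Voicing: [vutifnano] → [vudifnano]
/gaggipu/:
  1 Degemination: [gaggipu] → [gagipu]
  2 Velar Fronting: [gagipu] → [gadipu]
  3 Intervocalic Voicing: [gadipu] → [gadibu]

[vudifnano], [gadibu]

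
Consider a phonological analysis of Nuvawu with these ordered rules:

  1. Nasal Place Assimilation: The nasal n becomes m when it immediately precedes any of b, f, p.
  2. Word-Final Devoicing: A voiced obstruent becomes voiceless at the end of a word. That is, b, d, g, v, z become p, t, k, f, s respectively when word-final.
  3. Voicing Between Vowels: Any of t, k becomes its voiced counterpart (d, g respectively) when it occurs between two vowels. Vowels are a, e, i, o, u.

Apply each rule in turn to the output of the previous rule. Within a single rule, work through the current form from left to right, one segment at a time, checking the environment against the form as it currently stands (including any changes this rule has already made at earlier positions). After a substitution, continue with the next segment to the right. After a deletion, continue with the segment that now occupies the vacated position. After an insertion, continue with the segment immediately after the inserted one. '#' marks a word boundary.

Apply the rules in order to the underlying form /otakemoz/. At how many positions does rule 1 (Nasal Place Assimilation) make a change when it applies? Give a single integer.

1 Nasal Place Assimilation: no change — [otakemoz]
2 Word-Final Devoicing: [otakemoz] → [otakemos]
3 Voicing Between Vowels: [otakemos] → [odagemos]
Rule 1 changed 0 position(s).

0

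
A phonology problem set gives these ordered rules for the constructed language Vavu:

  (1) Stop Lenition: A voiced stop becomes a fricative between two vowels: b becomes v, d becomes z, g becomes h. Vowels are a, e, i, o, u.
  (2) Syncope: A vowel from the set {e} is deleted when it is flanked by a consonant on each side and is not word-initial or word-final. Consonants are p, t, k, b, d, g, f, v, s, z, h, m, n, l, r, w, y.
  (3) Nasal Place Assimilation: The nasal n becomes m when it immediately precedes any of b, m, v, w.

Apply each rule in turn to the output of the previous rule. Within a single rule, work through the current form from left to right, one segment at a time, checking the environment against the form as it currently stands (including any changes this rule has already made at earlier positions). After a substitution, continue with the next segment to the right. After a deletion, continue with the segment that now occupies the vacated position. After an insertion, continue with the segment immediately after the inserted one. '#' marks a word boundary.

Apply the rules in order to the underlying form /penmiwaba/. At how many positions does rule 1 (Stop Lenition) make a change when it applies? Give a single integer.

(1) Stop Lenition: [penmiwaba] → [penmiwava]
(2) Syncope: [penmiwava] → [pnmiwava]
(3) Nasal Place Assimilation: [pnmiwava] → [pmmiwava]
Rule 1 changed 1 position(s).

1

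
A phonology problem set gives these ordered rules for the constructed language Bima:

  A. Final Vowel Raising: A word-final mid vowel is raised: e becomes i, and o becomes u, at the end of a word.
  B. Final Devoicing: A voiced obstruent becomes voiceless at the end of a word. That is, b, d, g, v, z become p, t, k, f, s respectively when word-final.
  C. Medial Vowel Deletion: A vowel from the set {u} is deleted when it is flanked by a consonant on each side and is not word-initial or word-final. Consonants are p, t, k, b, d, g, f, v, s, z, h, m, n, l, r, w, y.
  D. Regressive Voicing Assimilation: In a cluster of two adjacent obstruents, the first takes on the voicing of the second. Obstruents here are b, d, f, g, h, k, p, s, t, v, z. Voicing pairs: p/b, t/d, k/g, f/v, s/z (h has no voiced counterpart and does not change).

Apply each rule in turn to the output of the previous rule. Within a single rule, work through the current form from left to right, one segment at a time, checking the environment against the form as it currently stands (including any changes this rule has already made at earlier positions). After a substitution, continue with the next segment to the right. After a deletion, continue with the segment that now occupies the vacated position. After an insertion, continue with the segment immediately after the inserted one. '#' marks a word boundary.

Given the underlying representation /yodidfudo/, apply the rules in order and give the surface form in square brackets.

A Final Vowel Raising: [yodidfudo] → [yodidfudu]
B Final Devoicing: no change — [yodidfudu]
C Medial Vowel Deletion: [yodidfudu] → [yodidfdu]
D Regressive Voicing Assimilation: [yodidfdu] → [yoditvdu]

[yoditvdu]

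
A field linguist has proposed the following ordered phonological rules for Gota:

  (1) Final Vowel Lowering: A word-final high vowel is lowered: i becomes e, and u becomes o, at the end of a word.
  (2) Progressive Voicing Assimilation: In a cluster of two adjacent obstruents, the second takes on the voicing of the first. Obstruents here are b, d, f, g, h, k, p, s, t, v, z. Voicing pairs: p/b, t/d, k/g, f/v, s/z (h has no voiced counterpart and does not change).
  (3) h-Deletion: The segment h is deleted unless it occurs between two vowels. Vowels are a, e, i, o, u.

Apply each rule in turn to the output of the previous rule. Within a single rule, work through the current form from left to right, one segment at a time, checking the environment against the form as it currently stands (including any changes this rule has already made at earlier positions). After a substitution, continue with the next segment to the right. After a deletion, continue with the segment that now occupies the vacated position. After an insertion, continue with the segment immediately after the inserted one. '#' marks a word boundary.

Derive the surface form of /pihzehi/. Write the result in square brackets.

(1) Final Vowel Lowering: [pihzehi] → [pihzehe]
(2) Progressive Voicing Assimilation: [pihzehe] → [pihsehe]
(3) h-Deletion: [pihsehe] → [pisehe]

[pisehe]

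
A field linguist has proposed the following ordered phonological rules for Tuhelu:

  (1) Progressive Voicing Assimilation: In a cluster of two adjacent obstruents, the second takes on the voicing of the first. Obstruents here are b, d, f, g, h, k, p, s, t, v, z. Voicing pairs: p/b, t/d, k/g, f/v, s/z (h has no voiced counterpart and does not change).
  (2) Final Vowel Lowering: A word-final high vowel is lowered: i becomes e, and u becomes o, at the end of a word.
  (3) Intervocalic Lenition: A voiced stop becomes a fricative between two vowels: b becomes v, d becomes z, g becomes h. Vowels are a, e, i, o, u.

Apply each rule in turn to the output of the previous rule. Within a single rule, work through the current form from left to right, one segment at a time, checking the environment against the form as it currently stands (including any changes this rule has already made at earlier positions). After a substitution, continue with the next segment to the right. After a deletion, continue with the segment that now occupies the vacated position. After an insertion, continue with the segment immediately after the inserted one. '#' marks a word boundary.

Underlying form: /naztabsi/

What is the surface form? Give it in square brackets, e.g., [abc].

[nazdabze]

(1) Progressive Voicing Assimilation: [naztabsi] → [nazdabzi]
(2) Final Vowel Lowering: [nazdabzi] → [nazdabze]
(3) Intervocalic Lenition: no change — [nazdabze]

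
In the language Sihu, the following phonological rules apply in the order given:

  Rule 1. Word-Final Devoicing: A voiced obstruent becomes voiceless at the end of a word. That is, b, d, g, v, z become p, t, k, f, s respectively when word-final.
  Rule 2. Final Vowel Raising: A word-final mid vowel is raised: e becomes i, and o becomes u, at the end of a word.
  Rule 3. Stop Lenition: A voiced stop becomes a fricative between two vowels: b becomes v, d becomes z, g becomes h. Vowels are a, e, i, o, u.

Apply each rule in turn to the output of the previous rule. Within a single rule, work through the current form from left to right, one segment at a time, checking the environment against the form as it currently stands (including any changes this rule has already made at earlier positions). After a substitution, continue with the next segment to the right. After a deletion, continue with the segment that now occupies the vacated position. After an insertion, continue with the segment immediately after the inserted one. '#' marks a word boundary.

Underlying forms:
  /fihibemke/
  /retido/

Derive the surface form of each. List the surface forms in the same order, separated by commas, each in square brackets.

[fihivemki], [retizu]

/fihibemke/:
  Rule 1 Word-Final Devoicing: no change — [fihibemke]
  Rule 2 Final Vowel Raising: [fihibemke] → [fihibemki]
  Rule 3 Stop Lenition: [fihibemki] → [fihivemki]
/retido/:
  Rule 1 Word-Final Devoicing: no change — [retido]
  Rule 2 Final Vowel Raising: [retido] → [retidu]
  Rule 3 Stop Lenition: [retidu] → [retizu]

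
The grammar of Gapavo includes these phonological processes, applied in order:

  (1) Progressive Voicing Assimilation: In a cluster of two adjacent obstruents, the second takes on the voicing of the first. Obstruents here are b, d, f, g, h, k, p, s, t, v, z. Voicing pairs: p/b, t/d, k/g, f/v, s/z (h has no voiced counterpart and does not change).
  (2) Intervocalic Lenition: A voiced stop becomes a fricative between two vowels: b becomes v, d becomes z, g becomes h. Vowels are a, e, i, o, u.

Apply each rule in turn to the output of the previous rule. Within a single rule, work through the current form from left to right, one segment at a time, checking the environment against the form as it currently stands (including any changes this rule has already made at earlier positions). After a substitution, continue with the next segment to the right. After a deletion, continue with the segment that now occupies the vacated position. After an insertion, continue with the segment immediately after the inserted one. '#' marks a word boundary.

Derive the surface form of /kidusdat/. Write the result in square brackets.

(1) Progressive Voicing Assimilation: [kidusdat] → [kidustat]
(2) Intervocalic Lenition: [kidustat] → [kizustat]

[kizustat]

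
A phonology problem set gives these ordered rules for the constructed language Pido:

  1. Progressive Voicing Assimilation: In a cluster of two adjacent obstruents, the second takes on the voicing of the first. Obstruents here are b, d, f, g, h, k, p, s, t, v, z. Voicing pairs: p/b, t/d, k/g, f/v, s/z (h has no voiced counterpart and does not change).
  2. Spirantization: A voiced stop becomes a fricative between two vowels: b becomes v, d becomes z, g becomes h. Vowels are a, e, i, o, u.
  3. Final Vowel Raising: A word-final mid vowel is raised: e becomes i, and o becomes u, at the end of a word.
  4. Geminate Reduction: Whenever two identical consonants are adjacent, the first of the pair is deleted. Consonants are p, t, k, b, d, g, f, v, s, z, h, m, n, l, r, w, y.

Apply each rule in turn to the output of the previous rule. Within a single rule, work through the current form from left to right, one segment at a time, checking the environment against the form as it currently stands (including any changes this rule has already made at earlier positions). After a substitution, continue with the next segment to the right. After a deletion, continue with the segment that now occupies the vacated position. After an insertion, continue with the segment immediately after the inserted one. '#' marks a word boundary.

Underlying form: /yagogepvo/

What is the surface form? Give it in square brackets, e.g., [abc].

1 Progressive Voicing Assimilation: [yagogepvo] → [yagogepfo]
2 Spirantization: [yagogepfo] → [yahohepfo]
3 Final Vowel Raising: [yahohepfo] → [yahohepfu]
4 Geminate Reduction: no change — [yahohepfu]

[yahohepfu]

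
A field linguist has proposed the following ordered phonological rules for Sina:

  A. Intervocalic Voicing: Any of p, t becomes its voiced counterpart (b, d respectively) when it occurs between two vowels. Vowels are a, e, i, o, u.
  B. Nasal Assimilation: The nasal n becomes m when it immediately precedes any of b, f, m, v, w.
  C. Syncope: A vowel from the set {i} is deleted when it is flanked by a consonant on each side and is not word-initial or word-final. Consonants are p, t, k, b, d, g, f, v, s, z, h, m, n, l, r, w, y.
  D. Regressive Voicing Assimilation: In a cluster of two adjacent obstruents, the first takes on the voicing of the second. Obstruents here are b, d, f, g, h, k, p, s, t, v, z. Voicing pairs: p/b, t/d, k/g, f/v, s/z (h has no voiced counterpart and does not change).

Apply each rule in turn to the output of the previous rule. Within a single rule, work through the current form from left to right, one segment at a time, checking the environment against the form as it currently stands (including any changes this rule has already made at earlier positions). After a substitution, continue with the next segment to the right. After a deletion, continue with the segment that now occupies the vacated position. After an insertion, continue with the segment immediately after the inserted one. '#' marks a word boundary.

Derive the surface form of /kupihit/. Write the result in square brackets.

[kupht]

A Intervocalic Voicing: [kupihit] → [kubihit]
B Nasal Assimilation: no change — [kubihit]
C Syncope: [kubihit] → [kubht]
D Regressive Voicing Assimilation: [kubht] → [kupht]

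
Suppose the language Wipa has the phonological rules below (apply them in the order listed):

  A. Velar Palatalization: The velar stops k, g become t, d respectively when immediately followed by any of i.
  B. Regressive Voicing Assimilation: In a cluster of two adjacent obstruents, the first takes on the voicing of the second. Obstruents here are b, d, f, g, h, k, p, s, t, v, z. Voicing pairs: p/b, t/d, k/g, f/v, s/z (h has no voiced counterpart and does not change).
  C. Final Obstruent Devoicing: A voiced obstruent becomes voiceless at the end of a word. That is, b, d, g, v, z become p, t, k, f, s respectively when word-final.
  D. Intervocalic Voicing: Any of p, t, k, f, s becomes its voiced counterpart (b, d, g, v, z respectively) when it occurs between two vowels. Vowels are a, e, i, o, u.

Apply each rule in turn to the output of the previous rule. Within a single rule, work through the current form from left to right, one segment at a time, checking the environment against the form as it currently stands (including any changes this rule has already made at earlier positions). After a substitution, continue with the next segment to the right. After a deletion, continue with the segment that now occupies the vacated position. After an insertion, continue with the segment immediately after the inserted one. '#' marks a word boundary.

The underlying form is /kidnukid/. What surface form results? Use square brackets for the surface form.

A Velar Palatalization: [kidnukid] → [tidnutid]
B Regressive Voicing Assimilation: no change — [tidnutid]
C Final Obstruent Devoicing: [tidnutid] → [tidnutit]
D Intervocalic Voicing: [tidnutit] → [tidnudit]

[tidnudit]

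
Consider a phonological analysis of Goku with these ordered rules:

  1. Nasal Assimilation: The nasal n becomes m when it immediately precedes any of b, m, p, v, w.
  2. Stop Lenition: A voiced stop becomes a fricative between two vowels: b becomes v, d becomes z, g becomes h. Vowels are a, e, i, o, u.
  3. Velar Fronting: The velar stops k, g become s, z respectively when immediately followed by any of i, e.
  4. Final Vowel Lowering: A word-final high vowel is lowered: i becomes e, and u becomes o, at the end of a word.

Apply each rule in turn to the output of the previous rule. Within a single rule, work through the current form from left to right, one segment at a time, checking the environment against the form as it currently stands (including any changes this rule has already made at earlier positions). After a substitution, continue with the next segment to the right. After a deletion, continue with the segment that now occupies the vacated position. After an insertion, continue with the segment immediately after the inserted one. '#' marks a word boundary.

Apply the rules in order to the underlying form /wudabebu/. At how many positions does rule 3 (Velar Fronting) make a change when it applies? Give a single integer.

0

1 Nasal Assimilation: no change — [wudabebu]
2 Stop Lenition: [wudabebu] → [wuzavevu]
3 Velar Fronting: no change — [wuzavevu]
4 Final Vowel Lowering: [wuzavevu] → [wuzavevo]
Rule 3 changed 0 position(s).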